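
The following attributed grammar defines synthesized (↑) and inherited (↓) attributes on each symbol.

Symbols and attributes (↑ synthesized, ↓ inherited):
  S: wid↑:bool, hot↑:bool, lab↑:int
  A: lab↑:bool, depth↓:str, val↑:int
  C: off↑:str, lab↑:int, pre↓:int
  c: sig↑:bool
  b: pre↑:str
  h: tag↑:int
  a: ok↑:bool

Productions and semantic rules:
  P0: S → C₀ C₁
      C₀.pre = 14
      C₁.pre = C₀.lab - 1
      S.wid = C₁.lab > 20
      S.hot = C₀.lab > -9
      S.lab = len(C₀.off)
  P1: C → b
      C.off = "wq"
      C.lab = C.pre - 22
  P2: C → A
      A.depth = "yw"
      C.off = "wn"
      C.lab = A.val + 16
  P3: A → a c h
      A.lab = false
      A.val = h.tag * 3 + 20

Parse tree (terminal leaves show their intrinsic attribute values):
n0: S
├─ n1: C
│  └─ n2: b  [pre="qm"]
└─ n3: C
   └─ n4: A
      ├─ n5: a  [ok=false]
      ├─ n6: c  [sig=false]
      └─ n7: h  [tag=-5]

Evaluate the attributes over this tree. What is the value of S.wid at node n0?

true

1. n1.pre = 14  [14]
2. n2.pre = "qm"  [terminal]
3. n1.off = "wq"  ["wq"]
4. n1.lab = -8  [C.pre - 22]
5. n3.pre = -9  [C₀.lab - 1]
6. n4.depth = "yw"  ["yw"]
7. n5.ok = false  [terminal]
8. n6.sig = false  [terminal]
9. n7.tag = -5  [terminal]
10. n4.lab = false  [false]
11. n4.val = 5  [h.tag * 3 + 20]
12. n3.off = "wn"  ["wn"]
13. n3.lab = 21  [A.val + 16]
14. n0.wid = true  [C₁.lab > 20]
15. n0.hot = true  [C₀.lab > -9]
16. n0.lab = 2  [len(C₀.off)]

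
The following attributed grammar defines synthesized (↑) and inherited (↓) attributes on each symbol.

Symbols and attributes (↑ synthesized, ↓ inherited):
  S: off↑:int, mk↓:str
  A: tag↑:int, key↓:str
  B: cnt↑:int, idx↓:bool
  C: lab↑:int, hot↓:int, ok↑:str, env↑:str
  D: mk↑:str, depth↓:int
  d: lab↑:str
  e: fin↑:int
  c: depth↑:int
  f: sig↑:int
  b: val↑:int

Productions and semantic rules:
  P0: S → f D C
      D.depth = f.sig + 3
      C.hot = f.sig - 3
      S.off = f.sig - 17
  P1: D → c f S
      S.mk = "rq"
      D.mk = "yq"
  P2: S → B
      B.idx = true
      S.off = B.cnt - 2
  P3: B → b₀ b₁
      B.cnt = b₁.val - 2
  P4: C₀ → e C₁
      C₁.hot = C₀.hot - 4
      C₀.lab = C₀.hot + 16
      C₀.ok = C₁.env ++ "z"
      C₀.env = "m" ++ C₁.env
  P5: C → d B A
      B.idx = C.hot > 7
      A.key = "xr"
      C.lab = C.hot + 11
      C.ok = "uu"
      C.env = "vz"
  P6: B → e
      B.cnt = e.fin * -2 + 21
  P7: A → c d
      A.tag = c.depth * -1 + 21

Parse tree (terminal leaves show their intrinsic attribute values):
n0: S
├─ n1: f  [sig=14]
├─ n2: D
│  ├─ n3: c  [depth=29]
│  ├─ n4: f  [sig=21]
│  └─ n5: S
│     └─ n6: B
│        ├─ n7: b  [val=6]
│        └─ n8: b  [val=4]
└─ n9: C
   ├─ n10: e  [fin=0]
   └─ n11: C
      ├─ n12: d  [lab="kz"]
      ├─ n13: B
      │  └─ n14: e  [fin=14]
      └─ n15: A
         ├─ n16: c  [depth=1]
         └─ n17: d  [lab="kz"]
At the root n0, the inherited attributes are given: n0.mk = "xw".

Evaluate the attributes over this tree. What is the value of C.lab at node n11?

18

1. n0.mk = "xw"  [given at root]
2. n1.sig = 14  [terminal]
3. n2.depth = 17  [f.sig + 3]
4. n3.depth = 29  [terminal]
5. n4.sig = 21  [terminal]
6. n5.mk = "rq"  ["rq"]
7. n6.idx = true  [true]
8. n7.val = 6  [terminal]
9. n8.val = 4  [terminal]
10. n6.cnt = 2  [b₁.val - 2]
11. n5.off = 0  [B.cnt - 2]
12. n2.mk = "yq"  ["yq"]
13. n9.hot = 11  [f.sig - 3]
14. n10.fin = 0  [terminal]
15. n11.hot = 7  [C₀.hot - 4]
16. n12.lab = "kz"  [terminal]
17. n13.idx = false  [C.hot > 7]
18. n14.fin = 14  [terminal]
19. n13.cnt = -7  [e.fin * -2 + 21]
20. n15.key = "xr"  ["xr"]
21. n16.depth = 1  [terminal]
22. n17.lab = "kz"  [terminal]
23. n15.tag = 20  [c.depth * -1 + 21]
24. n11.lab = 18  [C.hot + 11]
25. n11.ok = "uu"  ["uu"]
26. n11.env = "vz"  ["vz"]
27. n9.lab = 27  [C₀.hot + 16]
28. n9.ok = "vzz"  [C₁.env ++ "z"]
29. n9.env = "mvz"  ["m" ++ C₁.env]
30. n0.off = -3  [f.sig - 17]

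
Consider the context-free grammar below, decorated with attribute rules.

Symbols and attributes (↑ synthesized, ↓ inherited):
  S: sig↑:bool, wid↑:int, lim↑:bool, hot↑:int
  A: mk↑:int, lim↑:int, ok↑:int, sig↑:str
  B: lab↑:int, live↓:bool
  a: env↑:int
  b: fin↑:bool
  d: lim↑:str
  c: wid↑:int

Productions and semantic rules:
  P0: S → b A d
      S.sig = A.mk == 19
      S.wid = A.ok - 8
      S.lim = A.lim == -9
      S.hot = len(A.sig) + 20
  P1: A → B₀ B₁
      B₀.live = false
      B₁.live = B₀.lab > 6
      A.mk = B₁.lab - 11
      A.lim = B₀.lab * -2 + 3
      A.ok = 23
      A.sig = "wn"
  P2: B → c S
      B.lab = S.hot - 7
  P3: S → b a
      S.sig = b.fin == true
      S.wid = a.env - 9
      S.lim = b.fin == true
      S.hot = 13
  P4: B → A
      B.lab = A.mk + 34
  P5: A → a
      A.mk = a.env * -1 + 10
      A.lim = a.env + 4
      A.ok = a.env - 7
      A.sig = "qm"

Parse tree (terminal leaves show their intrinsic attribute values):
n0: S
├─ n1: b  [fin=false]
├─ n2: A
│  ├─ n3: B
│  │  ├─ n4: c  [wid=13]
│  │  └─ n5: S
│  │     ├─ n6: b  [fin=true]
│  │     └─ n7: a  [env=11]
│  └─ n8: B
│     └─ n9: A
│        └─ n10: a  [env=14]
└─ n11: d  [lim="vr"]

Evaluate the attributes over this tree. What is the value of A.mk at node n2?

19

1. n1.fin = false  [terminal]
2. n3.live = false  [false]
3. n4.wid = 13  [terminal]
4. n6.fin = true  [terminal]
5. n7.env = 11  [terminal]
6. n5.sig = true  [b.fin == true]
7. n5.wid = 2  [a.env - 9]
8. n5.lim = true  [b.fin == true]
9. n5.hot = 13  [13]
10. n3.lab = 6  [S.hot - 7]
11. n8.live = false  [B₀.lab > 6]
12. n10.env = 14  [terminal]
13. n9.mk = -4  [a.env * -1 + 10]
14. n9.lim = 18  [a.env + 4]
15. n9.ok = 7  [a.env - 7]
16. n9.sig = "qm"  ["qm"]
17. n8.lab = 30  [A.mk + 34]
18. n2.mk = 19  [B₁.lab - 11]
19. n2.lim = -9  [B₀.lab * -2 + 3]
20. n2.ok = 23  [23]
21. n2.sig = "wn"  ["wn"]
22. n11.lim = "vr"  [terminal]
23. n0.sig = true  [A.mk == 19]
24. n0.wid = 15  [A.ok - 8]
25. n0.lim = true  [A.lim == -9]
26. n0.hot = 22  [len(A.sig) + 20]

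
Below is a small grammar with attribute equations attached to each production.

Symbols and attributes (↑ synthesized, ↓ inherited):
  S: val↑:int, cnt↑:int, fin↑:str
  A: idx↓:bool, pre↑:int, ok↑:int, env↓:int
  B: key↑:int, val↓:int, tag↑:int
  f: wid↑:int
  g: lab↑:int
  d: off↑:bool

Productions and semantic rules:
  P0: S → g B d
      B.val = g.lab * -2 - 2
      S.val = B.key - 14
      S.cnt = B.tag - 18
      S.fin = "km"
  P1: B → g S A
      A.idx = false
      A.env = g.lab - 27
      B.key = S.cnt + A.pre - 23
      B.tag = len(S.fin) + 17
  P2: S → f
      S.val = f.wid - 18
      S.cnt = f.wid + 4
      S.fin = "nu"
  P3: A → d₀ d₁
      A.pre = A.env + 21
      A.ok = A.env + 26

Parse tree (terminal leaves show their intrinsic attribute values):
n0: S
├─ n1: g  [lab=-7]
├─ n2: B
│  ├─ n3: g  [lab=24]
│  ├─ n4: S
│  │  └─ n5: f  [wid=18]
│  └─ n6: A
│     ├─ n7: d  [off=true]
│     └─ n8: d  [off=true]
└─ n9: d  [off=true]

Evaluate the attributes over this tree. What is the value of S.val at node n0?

1. n1.lab = -7  [terminal]
2. n2.val = 12  [g.lab * -2 - 2]
3. n3.lab = 24  [terminal]
4. n5.wid = 18  [terminal]
5. n4.val = 0  [f.wid - 18]
6. n4.cnt = 22  [f.wid + 4]
7. n4.fin = "nu"  ["nu"]
8. n6.idx = false  [false]
9. n6.env = -3  [g.lab - 27]
10. n7.off = true  [terminal]
11. n8.off = true  [terminal]
12. n6.pre = 18  [A.env + 21]
13. n6.ok = 23  [A.env + 26]
14. n2.key = 17  [S.cnt + A.pre - 23]
15. n2.tag = 19  [len(S.fin) + 17]
16. n9.off = true  [terminal]
17. n0.val = 3  [B.key - 14]
18. n0.cnt = 1  [B.tag - 18]
19. n0.fin = "km"  ["km"]

3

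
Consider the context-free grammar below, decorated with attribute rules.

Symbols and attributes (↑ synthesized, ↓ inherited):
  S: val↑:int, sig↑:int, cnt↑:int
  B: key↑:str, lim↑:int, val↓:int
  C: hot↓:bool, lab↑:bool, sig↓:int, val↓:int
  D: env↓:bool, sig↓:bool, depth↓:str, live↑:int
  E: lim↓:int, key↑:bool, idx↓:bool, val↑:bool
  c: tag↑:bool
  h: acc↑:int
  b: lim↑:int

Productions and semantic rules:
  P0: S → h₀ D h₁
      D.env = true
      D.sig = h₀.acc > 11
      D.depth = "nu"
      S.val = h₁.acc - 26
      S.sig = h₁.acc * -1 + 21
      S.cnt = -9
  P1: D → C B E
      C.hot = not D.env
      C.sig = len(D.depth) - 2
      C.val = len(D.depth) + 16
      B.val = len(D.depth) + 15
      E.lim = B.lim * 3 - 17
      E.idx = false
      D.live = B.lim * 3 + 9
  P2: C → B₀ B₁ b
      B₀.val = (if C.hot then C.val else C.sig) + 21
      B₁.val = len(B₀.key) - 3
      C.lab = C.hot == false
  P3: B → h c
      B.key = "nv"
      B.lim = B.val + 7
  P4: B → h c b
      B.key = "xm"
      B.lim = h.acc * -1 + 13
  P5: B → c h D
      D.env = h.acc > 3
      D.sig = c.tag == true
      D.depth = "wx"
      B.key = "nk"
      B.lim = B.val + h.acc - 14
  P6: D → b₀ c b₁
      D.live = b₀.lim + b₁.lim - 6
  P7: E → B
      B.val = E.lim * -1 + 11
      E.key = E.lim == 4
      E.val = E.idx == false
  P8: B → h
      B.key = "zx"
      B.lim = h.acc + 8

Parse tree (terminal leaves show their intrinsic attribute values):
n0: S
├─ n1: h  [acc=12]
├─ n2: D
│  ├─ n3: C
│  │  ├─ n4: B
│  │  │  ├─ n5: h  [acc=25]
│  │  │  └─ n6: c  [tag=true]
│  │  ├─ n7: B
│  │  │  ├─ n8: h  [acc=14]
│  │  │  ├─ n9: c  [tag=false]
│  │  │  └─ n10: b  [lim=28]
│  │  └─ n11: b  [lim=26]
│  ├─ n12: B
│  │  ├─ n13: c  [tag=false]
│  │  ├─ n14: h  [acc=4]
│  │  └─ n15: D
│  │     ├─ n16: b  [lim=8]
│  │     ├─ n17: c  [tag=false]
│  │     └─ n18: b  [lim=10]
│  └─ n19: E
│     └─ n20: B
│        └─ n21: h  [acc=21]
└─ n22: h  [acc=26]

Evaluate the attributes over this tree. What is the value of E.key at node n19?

1. n1.acc = 12  [terminal]
2. n2.env = true  [true]
3. n2.sig = true  [h₀.acc > 11]
4. n2.depth = "nu"  ["nu"]
5. n3.hot = false  [not D.env]
6. n3.sig = 0  [len(D.depth) - 2]
7. n3.val = 18  [len(D.depth) + 16]
8. n4.val = 21  [(if C.hot then C.val else C.sig) + 21]
9. n5.acc = 25  [terminal]
10. n6.tag = true  [terminal]
11. n4.key = "nv"  ["nv"]
12. n4.lim = 28  [B.val + 7]
13. n7.val = -1  [len(B₀.key) - 3]
14. n8.acc = 14  [terminal]
15. n9.tag = false  [terminal]
16. n10.lim = 28  [terminal]
17. n7.key = "xm"  ["xm"]
18. n7.lim = -1  [h.acc * -1 + 13]
19. n11.lim = 26  [terminal]
20. n3.lab = true  [C.hot == false]
21. n12.val = 17  [len(D.depth) + 15]
22. n13.tag = false  [terminal]
23. n14.acc = 4  [terminal]
24. n15.env = true  [h.acc > 3]
25. n15.sig = false  [c.tag == true]
26. n15.depth = "wx"  ["wx"]
27. n16.lim = 8  [terminal]
28. n17.tag = false  [terminal]
29. n18.lim = 10  [terminal]
30. n15.live = 12  [b₀.lim + b₁.lim - 6]
31. n12.key = "nk"  ["nk"]
32. n12.lim = 7  [B.val + h.acc - 14]
33. n19.lim = 4  [B.lim * 3 - 17]
34. n19.idx = false  [false]
35. n20.val = 7  [E.lim * -1 + 11]
36. n21.acc = 21  [terminal]
37. n20.key = "zx"  ["zx"]
38. n20.lim = 29  [h.acc + 8]
39. n19.key = true  [E.lim == 4]
40. n19.val = true  [E.idx == false]
41. n2.live = 30  [B.lim * 3 + 9]
42. n22.acc = 26  [terminal]
43. n0.val = 0  [h₁.acc - 26]
44. n0.sig = -5  [h₁.acc * -1 + 21]
45. n0.cnt = -9  [-9]

true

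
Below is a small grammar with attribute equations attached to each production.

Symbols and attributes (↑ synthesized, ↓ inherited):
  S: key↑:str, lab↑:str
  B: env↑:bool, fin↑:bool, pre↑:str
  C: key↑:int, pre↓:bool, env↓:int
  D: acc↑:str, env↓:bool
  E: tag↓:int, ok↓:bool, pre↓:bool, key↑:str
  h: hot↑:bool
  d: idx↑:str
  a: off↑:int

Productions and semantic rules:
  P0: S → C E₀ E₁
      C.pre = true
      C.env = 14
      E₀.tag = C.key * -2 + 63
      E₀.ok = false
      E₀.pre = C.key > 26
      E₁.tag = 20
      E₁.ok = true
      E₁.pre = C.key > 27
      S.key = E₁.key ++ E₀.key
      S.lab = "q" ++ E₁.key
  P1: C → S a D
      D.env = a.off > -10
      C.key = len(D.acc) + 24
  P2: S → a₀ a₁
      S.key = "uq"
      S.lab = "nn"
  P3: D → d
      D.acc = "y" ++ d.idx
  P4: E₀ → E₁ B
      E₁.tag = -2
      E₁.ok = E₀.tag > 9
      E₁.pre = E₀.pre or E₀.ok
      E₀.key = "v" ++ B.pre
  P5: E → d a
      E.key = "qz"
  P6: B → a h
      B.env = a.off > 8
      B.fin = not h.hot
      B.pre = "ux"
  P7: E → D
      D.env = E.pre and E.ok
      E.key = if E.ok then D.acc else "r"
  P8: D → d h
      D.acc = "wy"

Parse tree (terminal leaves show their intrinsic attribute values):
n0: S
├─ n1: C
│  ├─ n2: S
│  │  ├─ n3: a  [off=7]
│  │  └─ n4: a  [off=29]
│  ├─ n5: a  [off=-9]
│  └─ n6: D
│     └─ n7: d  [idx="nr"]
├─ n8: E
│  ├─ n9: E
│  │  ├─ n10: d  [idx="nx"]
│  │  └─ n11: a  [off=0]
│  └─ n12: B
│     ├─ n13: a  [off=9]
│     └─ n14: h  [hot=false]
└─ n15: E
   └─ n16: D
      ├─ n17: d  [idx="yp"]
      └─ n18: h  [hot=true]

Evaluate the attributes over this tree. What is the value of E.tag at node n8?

1. n1.pre = true  [true]
2. n1.env = 14  [14]
3. n3.off = 7  [terminal]
4. n4.off = 29  [terminal]
5. n2.key = "uq"  ["uq"]
6. n2.lab = "nn"  ["nn"]
7. n5.off = -9  [terminal]
8. n6.env = true  [a.off > -10]
9. n7.idx = "nr"  [terminal]
10. n6.acc = "ynr"  ["y" ++ d.idx]
11. n1.key = 27  [len(D.acc) + 24]
12. n8.tag = 9  [C.key * -2 + 63]
13. n8.ok = false  [false]
14. n8.pre = true  [C.key > 26]
15. n9.tag = -2  [-2]
16. n9.ok = false  [E₀.tag > 9]
17. n9.pre = true  [E₀.pre or E₀.ok]
18. n10.idx = "nx"  [terminal]
19. n11.off = 0  [terminal]
20. n9.key = "qz"  ["qz"]
21. n13.off = 9  [terminal]
22. n14.hot = false  [terminal]
23. n12.env = true  [a.off > 8]
24. n12.fin = true  [not h.hot]
25. n12.pre = "ux"  ["ux"]
26. n8.key = "vux"  ["v" ++ B.pre]
27. n15.tag = 20  [20]
28. n15.ok = true  [true]
29. n15.pre = false  [C.key > 27]
30. n16.env = false  [E.pre and E.ok]
31. n17.idx = "yp"  [terminal]
32. n18.hot = true  [terminal]
33. n16.acc = "wy"  ["wy"]
34. n15.key = "wy"  [if E.ok then D.acc else "r"]
35. n0.key = "wyvux"  [E₁.key ++ E₀.key]
36. n0.lab = "qwy"  ["q" ++ E₁.key]

9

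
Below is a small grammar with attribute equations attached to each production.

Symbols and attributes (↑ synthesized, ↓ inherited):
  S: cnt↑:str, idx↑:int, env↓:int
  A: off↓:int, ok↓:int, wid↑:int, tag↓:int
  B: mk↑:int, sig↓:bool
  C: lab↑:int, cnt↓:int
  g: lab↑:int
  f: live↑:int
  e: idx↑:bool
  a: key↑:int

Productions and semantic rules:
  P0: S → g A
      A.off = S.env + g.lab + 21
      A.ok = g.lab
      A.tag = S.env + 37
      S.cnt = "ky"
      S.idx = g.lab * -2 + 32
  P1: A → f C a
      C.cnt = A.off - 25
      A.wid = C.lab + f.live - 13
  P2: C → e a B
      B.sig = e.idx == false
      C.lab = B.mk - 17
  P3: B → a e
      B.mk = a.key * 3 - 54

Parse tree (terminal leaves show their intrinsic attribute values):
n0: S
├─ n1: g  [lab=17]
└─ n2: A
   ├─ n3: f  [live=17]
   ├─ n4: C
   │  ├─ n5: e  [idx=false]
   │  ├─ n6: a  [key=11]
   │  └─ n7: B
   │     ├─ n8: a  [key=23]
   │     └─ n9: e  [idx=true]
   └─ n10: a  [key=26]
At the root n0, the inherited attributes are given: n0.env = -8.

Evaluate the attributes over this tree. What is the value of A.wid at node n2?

1. n0.env = -8  [given at root]
2. n1.lab = 17  [terminal]
3. n2.off = 30  [S.env + g.lab + 21]
4. n2.ok = 17  [g.lab]
5. n2.tag = 29  [S.env + 37]
6. n3.live = 17  [terminal]
7. n4.cnt = 5  [A.off - 25]
8. n5.idx = false  [terminal]
9. n6.key = 11  [terminal]
10. n7.sig = true  [e.idx == false]
11. n8.key = 23  [terminal]
12. n9.idx = true  [terminal]
13. n7.mk = 15  [a.key * 3 - 54]
14. n4.lab = -2  [B.mk - 17]
15. n10.key = 26  [terminal]
16. n2.wid = 2  [C.lab + f.live - 13]
17. n0.cnt = "ky"  ["ky"]
18. n0.idx = -2  [g.lab * -2 + 32]

2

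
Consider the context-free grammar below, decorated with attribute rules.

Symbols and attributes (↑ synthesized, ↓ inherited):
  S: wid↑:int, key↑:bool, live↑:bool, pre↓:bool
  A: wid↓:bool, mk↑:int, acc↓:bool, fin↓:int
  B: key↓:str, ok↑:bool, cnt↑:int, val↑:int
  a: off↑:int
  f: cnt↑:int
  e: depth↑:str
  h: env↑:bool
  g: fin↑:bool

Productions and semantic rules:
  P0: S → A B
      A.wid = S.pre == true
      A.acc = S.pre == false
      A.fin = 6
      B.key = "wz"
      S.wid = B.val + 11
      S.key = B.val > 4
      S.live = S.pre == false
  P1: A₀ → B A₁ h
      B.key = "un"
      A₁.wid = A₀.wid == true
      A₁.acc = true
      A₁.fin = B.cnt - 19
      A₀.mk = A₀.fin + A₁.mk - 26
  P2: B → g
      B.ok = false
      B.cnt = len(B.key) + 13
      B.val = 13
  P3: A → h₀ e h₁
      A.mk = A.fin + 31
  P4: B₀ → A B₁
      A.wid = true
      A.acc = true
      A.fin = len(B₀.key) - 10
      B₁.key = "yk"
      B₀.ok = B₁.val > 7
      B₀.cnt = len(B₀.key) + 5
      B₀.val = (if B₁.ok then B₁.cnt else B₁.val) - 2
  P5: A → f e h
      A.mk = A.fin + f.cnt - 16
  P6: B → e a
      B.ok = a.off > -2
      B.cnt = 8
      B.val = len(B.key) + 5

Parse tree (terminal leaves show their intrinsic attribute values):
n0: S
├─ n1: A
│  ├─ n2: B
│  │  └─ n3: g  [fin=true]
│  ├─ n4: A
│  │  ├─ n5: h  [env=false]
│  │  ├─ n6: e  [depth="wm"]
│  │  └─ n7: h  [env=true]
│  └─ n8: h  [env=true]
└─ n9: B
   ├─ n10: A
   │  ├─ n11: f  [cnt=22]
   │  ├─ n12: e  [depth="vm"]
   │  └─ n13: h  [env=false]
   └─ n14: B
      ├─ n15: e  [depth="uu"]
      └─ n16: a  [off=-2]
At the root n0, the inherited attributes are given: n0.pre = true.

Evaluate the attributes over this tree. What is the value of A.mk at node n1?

7

1. n0.pre = true  [given at root]
2. n1.wid = true  [S.pre == true]
3. n1.acc = false  [S.pre == false]
4. n1.fin = 6  [6]
5. n2.key = "un"  ["un"]
6. n3.fin = true  [terminal]
7. n2.ok = false  [false]
8. n2.cnt = 15  [len(B.key) + 13]
9. n2.val = 13  [13]
10. n4.wid = true  [A₀.wid == true]
11. n4.acc = true  [true]
12. n4.fin = -4  [B.cnt - 19]
13. n5.env = false  [terminal]
14. n6.depth = "wm"  [terminal]
15. n7.env = true  [terminal]
16. n4.mk = 27  [A.fin + 31]
17. n8.env = true  [terminal]
18. n1.mk = 7  [A₀.fin + A₁.mk - 26]
19. n9.key = "wz"  ["wz"]
20. n10.wid = true  [true]
21. n10.acc = true  [true]
22. n10.fin = -8  [len(B₀.key) - 10]
23. n11.cnt = 22  [terminal]
24. n12.depth = "vm"  [terminal]
25. n13.env = false  [terminal]
26. n10.mk = -2  [A.fin + f.cnt - 16]
27. n14.key = "yk"  ["yk"]
28. n15.depth = "uu"  [terminal]
29. n16.off = -2  [terminal]
30. n14.ok = false  [a.off > -2]
31. n14.cnt = 8  [8]
32. n14.val = 7  [len(B.key) + 5]
33. n9.ok = false  [B₁.val > 7]
34. n9.cnt = 7  [len(B₀.key) + 5]
35. n9.val = 5  [(if B₁.ok then B₁.cnt else B₁.val) - 2]
36. n0.wid = 16  [B.val + 11]
37. n0.key = true  [B.val > 4]
38. n0.live = false  [S.pre == false]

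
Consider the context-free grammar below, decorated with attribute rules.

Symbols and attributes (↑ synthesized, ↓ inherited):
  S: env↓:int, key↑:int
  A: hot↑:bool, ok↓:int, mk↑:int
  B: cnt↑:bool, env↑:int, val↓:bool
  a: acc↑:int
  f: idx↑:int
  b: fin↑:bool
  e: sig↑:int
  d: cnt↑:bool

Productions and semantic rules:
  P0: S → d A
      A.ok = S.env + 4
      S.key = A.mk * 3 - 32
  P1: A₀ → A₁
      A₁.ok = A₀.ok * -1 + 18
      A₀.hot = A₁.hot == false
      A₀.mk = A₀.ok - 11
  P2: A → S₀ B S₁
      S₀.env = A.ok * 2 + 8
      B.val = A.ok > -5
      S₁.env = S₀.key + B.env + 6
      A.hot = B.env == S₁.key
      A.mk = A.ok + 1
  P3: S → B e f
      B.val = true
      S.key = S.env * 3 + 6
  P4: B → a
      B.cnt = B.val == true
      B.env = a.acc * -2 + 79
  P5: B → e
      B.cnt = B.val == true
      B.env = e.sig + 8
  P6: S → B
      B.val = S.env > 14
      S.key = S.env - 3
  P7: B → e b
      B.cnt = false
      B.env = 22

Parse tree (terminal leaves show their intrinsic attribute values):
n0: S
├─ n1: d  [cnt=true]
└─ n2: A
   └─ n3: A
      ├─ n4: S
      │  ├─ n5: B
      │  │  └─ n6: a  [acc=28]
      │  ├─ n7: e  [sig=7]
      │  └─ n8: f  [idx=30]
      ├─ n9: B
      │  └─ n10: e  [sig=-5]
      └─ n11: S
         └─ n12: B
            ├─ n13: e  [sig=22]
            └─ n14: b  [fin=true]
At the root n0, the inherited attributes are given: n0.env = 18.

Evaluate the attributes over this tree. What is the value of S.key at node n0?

1. n0.env = 18  [given at root]
2. n1.cnt = true  [terminal]
3. n2.ok = 22  [S.env + 4]
4. n3.ok = -4  [A₀.ok * -1 + 18]
5. n4.env = 0  [A.ok * 2 + 8]
6. n5.val = true  [true]
7. n6.acc = 28  [terminal]
8. n5.cnt = true  [B.val == true]
9. n5.env = 23  [a.acc * -2 + 79]
10. n7.sig = 7  [terminal]
11. n8.idx = 30  [terminal]
12. n4.key = 6  [S.env * 3 + 6]
13. n9.val = true  [A.ok > -5]
14. n10.sig = -5  [terminal]
15. n9.cnt = true  [B.val == true]
16. n9.env = 3  [e.sig + 8]
17. n11.env = 15  [S₀.key + B.env + 6]
18. n12.val = true  [S.env > 14]
19. n13.sig = 22  [terminal]
20. n14.fin = true  [terminal]
21. n12.cnt = false  [false]
22. n12.env = 22  [22]
23. n11.key = 12  [S.env - 3]
24. n3.hot = false  [B.env == S₁.key]
25. n3.mk = -3  [A.ok + 1]
26. n2.hot = true  [A₁.hot == false]
27. n2.mk = 11  [A₀.ok - 11]
28. n0.key = 1  [A.mk * 3 - 32]

1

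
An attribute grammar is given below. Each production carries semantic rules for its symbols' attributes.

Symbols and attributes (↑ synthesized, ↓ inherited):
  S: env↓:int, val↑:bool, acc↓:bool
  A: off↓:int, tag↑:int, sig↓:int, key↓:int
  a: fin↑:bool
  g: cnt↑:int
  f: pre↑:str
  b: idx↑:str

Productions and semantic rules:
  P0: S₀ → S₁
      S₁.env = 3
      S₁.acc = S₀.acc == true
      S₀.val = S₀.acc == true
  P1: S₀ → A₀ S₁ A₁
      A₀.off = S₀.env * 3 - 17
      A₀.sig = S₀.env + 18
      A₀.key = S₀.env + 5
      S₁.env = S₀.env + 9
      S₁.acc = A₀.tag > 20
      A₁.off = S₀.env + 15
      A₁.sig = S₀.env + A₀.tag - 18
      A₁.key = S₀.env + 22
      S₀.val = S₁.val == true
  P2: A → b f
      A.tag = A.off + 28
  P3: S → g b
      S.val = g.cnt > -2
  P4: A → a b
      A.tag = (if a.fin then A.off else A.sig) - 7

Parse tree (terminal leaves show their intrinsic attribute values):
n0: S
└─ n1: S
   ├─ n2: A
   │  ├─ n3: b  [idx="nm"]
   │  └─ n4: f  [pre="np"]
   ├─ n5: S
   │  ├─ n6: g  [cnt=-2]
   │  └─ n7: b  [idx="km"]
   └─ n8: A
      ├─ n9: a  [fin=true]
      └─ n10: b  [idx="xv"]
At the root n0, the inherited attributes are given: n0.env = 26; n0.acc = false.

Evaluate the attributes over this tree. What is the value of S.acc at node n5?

false

1. n0.env = 26  [given at root]
2. n0.acc = false  [given at root]
3. n1.env = 3  [3]
4. n1.acc = false  [S₀.acc == true]
5. n2.off = -8  [S₀.env * 3 - 17]
6. n2.sig = 21  [S₀.env + 18]
7. n2.key = 8  [S₀.env + 5]
8. n3.idx = "nm"  [terminal]
9. n4.pre = "np"  [terminal]
10. n2.tag = 20  [A.off + 28]
11. n5.env = 12  [S₀.env + 9]
12. n5.acc = false  [A₀.tag > 20]
13. n6.cnt = -2  [terminal]
14. n7.idx = "km"  [terminal]
15. n5.val = false  [g.cnt > -2]
16. n8.off = 18  [S₀.env + 15]
17. n8.sig = 5  [S₀.env + A₀.tag - 18]
18. n8.key = 25  [S₀.env + 22]
19. n9.fin = true  [terminal]
20. n10.idx = "xv"  [terminal]
21. n8.tag = 11  [(if a.fin then A.off else A.sig) - 7]
22. n1.val = false  [S₁.val == true]
23. n0.val = false  [S₀.acc == true]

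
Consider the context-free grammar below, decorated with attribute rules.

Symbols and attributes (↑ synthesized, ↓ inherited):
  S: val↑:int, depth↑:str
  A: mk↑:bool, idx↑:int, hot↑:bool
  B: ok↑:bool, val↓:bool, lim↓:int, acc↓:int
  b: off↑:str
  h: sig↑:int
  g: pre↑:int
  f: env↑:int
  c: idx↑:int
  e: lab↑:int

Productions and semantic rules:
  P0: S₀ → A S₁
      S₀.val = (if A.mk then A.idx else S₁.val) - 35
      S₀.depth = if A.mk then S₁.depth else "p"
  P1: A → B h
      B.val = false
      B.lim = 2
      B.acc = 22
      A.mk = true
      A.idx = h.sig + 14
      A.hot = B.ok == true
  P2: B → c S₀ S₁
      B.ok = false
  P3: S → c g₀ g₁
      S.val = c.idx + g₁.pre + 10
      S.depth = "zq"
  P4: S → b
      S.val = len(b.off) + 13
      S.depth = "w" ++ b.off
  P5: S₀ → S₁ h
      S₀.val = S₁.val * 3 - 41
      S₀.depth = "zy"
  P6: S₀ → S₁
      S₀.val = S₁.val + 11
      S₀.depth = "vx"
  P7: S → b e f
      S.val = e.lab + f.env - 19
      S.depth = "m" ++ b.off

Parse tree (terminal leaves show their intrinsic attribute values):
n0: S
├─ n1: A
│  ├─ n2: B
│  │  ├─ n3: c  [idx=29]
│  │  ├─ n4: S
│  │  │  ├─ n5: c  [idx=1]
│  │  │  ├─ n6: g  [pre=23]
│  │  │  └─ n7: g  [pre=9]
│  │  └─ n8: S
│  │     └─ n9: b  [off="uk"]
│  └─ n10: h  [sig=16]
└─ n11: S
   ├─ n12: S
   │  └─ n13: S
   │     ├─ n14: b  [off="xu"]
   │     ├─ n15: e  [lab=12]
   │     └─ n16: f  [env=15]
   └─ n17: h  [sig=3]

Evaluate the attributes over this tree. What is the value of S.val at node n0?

1. n2.val = false  [false]
2. n2.lim = 2  [2]
3. n2.acc = 22  [22]
4. n3.idx = 29  [terminal]
5. n5.idx = 1  [terminal]
6. n6.pre = 23  [terminal]
7. n7.pre = 9  [terminal]
8. n4.val = 20  [c.idx + g₁.pre + 10]
9. n4.depth = "zq"  ["zq"]
10. n9.off = "uk"  [terminal]
11. n8.val = 15  [len(b.off) + 13]
12. n8.depth = "wuk"  ["w" ++ b.off]
13. n2.ok = false  [false]
14. n10.sig = 16  [terminal]
15. n1.mk = true  [true]
16. n1.idx = 30  [h.sig + 14]
17. n1.hot = false  [B.ok == true]
18. n14.off = "xu"  [terminal]
19. n15.lab = 12  [terminal]
20. n16.env = 15  [terminal]
21. n13.val = 8  [e.lab + f.env - 19]
22. n13.depth = "mxu"  ["m" ++ b.off]
23. n12.val = 19  [S₁.val + 11]
24. n12.depth = "vx"  ["vx"]
25. n17.sig = 3  [terminal]
26. n11.val = 16  [S₁.val * 3 - 41]
27. n11.depth = "zy"  ["zy"]
28. n0.val = -5  [(if A.mk then A.idx else S₁.val) - 35]
29. n0.depth = "zy"  [if A.mk then S₁.depth else "p"]

-5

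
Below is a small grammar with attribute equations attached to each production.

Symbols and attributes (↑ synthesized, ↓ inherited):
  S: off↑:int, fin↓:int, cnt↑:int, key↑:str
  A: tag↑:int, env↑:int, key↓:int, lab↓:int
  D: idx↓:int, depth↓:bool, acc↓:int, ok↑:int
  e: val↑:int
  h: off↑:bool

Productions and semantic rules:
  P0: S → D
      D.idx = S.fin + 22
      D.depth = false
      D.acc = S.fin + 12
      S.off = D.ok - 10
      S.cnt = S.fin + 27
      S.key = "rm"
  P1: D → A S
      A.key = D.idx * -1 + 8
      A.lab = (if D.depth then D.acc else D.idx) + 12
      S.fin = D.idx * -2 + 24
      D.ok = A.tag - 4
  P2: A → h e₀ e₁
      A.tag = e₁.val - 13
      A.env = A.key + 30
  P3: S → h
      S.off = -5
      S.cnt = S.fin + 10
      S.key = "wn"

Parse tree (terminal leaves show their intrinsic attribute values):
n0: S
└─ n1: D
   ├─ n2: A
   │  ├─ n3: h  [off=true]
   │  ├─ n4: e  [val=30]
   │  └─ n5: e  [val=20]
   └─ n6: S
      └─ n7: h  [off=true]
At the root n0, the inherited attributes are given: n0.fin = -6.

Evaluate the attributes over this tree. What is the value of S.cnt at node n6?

2

1. n0.fin = -6  [given at root]
2. n1.idx = 16  [S.fin + 22]
3. n1.depth = false  [false]
4. n1.acc = 6  [S.fin + 12]
5. n2.key = -8  [D.idx * -1 + 8]
6. n2.lab = 28  [(if D.depth then D.acc else D.idx) + 12]
7. n3.off = true  [terminal]
8. n4.val = 30  [terminal]
9. n5.val = 20  [terminal]
10. n2.tag = 7  [e₁.val - 13]
11. n2.env = 22  [A.key + 30]
12. n6.fin = -8  [D.idx * -2 + 24]
13. n7.off = true  [terminal]
14. n6.off = -5  [-5]
15. n6.cnt = 2  [S.fin + 10]
16. n6.key = "wn"  ["wn"]
17. n1.ok = 3  [A.tag - 4]
18. n0.off = -7  [D.ok - 10]
19. n0.cnt = 21  [S.fin + 27]
20. n0.key = "rm"  ["rm"]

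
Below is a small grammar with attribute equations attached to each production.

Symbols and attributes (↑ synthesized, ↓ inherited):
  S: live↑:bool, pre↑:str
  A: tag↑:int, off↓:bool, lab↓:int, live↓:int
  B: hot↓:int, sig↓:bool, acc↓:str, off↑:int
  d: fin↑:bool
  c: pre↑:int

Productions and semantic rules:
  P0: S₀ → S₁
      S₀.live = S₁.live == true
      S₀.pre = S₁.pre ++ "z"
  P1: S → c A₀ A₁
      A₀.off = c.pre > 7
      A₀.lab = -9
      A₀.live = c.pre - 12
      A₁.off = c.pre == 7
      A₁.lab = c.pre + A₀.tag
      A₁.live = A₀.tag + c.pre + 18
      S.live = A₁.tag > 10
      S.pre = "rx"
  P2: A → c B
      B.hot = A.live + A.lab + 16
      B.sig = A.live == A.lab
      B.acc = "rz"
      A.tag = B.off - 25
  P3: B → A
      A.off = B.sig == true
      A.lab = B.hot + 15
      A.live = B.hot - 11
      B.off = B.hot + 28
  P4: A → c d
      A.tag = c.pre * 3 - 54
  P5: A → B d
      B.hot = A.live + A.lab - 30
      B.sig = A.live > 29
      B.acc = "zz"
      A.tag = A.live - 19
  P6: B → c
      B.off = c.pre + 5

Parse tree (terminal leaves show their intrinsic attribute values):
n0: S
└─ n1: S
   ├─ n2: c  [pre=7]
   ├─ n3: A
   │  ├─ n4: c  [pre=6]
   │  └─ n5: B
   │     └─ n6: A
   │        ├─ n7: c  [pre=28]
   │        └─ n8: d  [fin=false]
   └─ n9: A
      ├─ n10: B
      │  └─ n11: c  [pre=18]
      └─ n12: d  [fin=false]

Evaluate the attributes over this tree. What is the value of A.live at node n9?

30

1. n2.pre = 7  [terminal]
2. n3.off = false  [c.pre > 7]
3. n3.lab = -9  [-9]
4. n3.live = -5  [c.pre - 12]
5. n4.pre = 6  [terminal]
6. n5.hot = 2  [A.live + A.lab + 16]
7. n5.sig = false  [A.live == A.lab]
8. n5.acc = "rz"  ["rz"]
9. n6.off = false  [B.sig == true]
10. n6.lab = 17  [B.hot + 15]
11. n6.live = -9  [B.hot - 11]
12. n7.pre = 28  [terminal]
13. n8.fin = false  [terminal]
14. n6.tag = 30  [c.pre * 3 - 54]
15. n5.off = 30  [B.hot + 28]
16. n3.tag = 5  [B.off - 25]
17. n9.off = true  [c.pre == 7]
18. n9.lab = 12  [c.pre + A₀.tag]
19. n9.live = 30  [A₀.tag + c.pre + 18]
20. n10.hot = 12  [A.live + A.lab - 30]
21. n10.sig = true  [A.live > 29]
22. n10.acc = "zz"  ["zz"]
23. n11.pre = 18  [terminal]
24. n10.off = 23  [c.pre + 5]
25. n12.fin = false  [terminal]
26. n9.tag = 11  [A.live - 19]
27. n1.live = true  [A₁.tag > 10]
28. n1.pre = "rx"  ["rx"]
29. n0.live = true  [S₁.live == true]
30. n0.pre = "rxz"  [S₁.pre ++ "z"]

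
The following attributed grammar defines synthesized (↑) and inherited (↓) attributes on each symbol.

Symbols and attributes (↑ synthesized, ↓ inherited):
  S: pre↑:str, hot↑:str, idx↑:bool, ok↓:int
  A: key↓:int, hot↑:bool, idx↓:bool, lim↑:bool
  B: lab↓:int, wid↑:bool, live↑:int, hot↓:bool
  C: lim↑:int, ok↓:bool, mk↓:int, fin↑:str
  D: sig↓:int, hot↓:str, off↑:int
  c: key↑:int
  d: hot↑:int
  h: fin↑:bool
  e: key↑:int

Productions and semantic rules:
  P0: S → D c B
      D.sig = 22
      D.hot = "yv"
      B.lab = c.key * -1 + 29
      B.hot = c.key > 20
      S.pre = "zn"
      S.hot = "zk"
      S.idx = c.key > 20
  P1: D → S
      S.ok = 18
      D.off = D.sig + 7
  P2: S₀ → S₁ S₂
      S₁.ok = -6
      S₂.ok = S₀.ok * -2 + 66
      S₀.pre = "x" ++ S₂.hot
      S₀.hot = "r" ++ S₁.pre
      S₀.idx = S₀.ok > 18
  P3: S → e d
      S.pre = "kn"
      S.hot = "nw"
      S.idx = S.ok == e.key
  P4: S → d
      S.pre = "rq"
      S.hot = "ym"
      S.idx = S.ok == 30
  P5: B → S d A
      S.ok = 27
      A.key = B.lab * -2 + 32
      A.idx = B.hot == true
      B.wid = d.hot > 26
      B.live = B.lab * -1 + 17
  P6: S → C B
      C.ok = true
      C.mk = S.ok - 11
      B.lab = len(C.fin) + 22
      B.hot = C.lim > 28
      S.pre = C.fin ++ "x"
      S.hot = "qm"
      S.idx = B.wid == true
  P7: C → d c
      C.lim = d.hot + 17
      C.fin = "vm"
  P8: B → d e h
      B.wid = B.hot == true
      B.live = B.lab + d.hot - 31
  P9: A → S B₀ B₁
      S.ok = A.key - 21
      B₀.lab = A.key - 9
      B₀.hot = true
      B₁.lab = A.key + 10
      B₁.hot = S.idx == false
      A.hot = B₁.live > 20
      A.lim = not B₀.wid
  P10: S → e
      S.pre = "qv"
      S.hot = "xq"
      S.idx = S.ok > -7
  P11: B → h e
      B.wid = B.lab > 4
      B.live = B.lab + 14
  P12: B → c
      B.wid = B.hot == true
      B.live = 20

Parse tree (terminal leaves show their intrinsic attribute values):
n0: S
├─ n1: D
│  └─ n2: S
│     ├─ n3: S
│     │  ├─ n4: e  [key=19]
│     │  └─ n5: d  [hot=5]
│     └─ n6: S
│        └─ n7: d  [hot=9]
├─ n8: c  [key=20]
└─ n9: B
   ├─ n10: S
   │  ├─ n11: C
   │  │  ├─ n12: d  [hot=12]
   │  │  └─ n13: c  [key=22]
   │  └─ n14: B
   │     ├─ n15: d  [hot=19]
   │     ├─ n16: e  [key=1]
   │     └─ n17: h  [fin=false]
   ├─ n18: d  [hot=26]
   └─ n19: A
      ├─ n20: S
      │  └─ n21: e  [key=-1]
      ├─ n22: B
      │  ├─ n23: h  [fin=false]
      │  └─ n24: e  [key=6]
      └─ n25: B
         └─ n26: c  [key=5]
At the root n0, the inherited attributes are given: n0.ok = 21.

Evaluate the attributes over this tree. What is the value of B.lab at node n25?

1. n0.ok = 21  [given at root]
2. n1.sig = 22  [22]
3. n1.hot = "yv"  ["yv"]
4. n2.ok = 18  [18]
5. n3.ok = -6  [-6]
6. n4.key = 19  [terminal]
7. n5.hot = 5  [terminal]
8. n3.pre = "kn"  ["kn"]
9. n3.hot = "nw"  ["nw"]
10. n3.idx = false  [S.ok == e.key]
11. n6.ok = 30  [S₀.ok * -2 + 66]
12. n7.hot = 9  [terminal]
13. n6.pre = "rq"  ["rq"]
14. n6.hot = "ym"  ["ym"]
15. n6.idx = true  [S.ok == 30]
16. n2.pre = "xym"  ["x" ++ S₂.hot]
17. n2.hot = "rkn"  ["r" ++ S₁.pre]
18. n2.idx = false  [S₀.ok > 18]
19. n1.off = 29  [D.sig + 7]
20. n8.key = 20  [terminal]
21. n9.lab = 9  [c.key * -1 + 29]
22. n9.hot = false  [c.key > 20]
23. n10.ok = 27  [27]
24. n11.ok = true  [true]
25. n11.mk = 16  [S.ok - 11]
26. n12.hot = 12  [terminal]
27. n13.key = 22  [terminal]
28. n11.lim = 29  [d.hot + 17]
29. n11.fin = "vm"  ["vm"]
30. n14.lab = 24  [len(C.fin) + 22]
31. n14.hot = true  [C.lim > 28]
32. n15.hot = 19  [terminal]
33. n16.key = 1  [terminal]
34. n17.fin = false  [terminal]
35. n14.wid = true  [B.hot == true]
36. n14.live = 12  [B.lab + d.hot - 31]
37. n10.pre = "vmx"  [C.fin ++ "x"]
38. n10.hot = "qm"  ["qm"]
39. n10.idx = true  [B.wid == true]
40. n18.hot = 26  [terminal]
41. n19.key = 14  [B.lab * -2 + 32]
42. n19.idx = false  [B.hot == true]
43. n20.ok = -7  [A.key - 21]
44. n21.key = -1  [terminal]
45. n20.pre = "qv"  ["qv"]
46. n20.hot = "xq"  ["xq"]
47. n20.idx = false  [S.ok > -7]
48. n22.lab = 5  [A.key - 9]
49. n22.hot = true  [true]
50. n23.fin = false  [terminal]
51. n24.key = 6  [terminal]
52. n22.wid = true  [B.lab > 4]
53. n22.live = 19  [B.lab + 14]
54. n25.lab = 24  [A.key + 10]
55. n25.hot = true  [S.idx == false]
56. n26.key = 5  [terminal]
57. n25.wid = true  [B.hot == true]
58. n25.live = 20  [20]
59. n19.hot = false  [B₁.live > 20]
60. n19.lim = false  [not B₀.wid]
61. n9.wid = false  [d.hot > 26]
62. n9.live = 8  [B.lab * -1 + 17]
63. n0.pre = "zn"  ["zn"]
64. n0.hot = "zk"  ["zk"]
65. n0.idx = false  [c.key > 20]

24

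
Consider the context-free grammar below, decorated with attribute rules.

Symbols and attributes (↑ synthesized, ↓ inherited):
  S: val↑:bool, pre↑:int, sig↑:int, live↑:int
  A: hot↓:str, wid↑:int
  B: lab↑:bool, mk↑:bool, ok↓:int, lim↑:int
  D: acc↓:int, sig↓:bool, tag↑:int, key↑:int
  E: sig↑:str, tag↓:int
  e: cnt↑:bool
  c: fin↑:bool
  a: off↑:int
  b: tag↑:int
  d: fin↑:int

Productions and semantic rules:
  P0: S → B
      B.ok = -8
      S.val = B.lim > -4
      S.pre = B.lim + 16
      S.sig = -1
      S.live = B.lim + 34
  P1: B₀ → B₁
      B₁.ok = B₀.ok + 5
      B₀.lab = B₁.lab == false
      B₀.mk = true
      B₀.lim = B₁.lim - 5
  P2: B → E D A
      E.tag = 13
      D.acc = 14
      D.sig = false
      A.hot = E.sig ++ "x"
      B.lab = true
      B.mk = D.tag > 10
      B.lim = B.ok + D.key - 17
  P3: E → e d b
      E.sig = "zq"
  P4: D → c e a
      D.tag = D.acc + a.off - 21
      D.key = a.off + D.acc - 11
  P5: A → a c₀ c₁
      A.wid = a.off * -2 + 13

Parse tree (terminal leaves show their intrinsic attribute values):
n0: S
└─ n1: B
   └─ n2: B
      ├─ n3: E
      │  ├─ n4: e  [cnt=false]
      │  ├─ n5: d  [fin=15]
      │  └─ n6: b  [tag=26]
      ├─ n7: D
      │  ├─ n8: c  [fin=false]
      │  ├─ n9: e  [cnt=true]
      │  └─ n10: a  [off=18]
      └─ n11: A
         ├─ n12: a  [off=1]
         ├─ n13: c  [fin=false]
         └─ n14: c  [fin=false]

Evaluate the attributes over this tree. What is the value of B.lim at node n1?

1. n1.ok = -8  [-8]
2. n2.ok = -3  [B₀.ok + 5]
3. n3.tag = 13  [13]
4. n4.cnt = false  [terminal]
5. n5.fin = 15  [terminal]
6. n6.tag = 26  [terminal]
7. n3.sig = "zq"  ["zq"]
8. n7.acc = 14  [14]
9. n7.sig = false  [false]
10. n8.fin = false  [terminal]
11. n9.cnt = true  [terminal]
12. n10.off = 18  [terminal]
13. n7.tag = 11  [D.acc + a.off - 21]
14. n7.key = 21  [a.off + D.acc - 11]
15. n11.hot = "zqx"  [E.sig ++ "x"]
16. n12.off = 1  [terminal]
17. n13.fin = false  [terminal]
18. n14.fin = false  [terminal]
19. n11.wid = 11  [a.off * -2 + 13]
20. n2.lab = true  [true]
21. n2.mk = true  [D.tag > 10]
22. n2.lim = 1  [B.ok + D.key - 17]
23. n1.lab = false  [B₁.lab == false]
24. n1.mk = true  [true]
25. n1.lim = -4  [B₁.lim - 5]
26. n0.val = false  [B.lim > -4]
27. n0.pre = 12  [B.lim + 16]
28. n0.sig = -1  [-1]
29. n0.live = 30  [B.lim + 34]

-4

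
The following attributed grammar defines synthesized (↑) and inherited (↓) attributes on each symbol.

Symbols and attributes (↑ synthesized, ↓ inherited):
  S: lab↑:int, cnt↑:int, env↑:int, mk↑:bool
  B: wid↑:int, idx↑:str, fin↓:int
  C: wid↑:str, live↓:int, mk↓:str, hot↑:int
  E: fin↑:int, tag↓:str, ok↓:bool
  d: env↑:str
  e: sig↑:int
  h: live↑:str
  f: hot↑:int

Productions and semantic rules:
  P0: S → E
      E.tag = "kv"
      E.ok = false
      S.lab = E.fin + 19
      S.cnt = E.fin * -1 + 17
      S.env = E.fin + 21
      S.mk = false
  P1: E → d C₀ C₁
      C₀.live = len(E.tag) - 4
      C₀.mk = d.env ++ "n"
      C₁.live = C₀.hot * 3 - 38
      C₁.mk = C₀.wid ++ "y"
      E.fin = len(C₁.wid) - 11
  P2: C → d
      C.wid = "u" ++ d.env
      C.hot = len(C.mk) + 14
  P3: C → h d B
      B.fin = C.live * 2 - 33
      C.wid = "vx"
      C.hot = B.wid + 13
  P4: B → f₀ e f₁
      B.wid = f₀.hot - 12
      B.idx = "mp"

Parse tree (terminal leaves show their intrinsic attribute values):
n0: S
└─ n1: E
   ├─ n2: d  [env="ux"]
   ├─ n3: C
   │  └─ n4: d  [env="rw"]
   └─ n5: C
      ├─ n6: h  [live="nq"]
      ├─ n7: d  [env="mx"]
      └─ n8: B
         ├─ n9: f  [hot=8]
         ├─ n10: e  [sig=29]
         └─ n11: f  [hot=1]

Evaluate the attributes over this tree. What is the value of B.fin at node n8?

1. n1.tag = "kv"  ["kv"]
2. n1.ok = false  [false]
3. n2.env = "ux"  [terminal]
4. n3.live = -2  [len(E.tag) - 4]
5. n3.mk = "uxn"  [d.env ++ "n"]
6. n4.env = "rw"  [terminal]
7. n3.wid = "urw"  ["u" ++ d.env]
8. n3.hot = 17  [len(C.mk) + 14]
9. n5.live = 13  [C₀.hot * 3 - 38]
10. n5.mk = "urwy"  [C₀.wid ++ "y"]
11. n6.live = "nq"  [terminal]
12. n7.env = "mx"  [terminal]
13. n8.fin = -7  [C.live * 2 - 33]
14. n9.hot = 8  [terminal]
15. n10.sig = 29  [terminal]
16. n11.hot = 1  [terminal]
17. n8.wid = -4  [f₀.hot - 12]
18. n8.idx = "mp"  ["mp"]
19. n5.wid = "vx"  ["vx"]
20. n5.hot = 9  [B.wid + 13]
21. n1.fin = -9  [len(C₁.wid) - 11]
22. n0.lab = 10  [E.fin + 19]
23. n0.cnt = 26  [E.fin * -1 + 17]
24. n0.env = 12  [E.fin + 21]
25. n0.mk = false  [false]

-7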